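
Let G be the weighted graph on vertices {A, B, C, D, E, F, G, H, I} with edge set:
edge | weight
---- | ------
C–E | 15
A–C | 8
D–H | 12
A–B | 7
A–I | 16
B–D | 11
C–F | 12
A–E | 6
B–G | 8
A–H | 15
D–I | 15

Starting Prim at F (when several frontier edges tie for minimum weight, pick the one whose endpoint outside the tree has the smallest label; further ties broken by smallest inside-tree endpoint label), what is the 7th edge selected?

Prim, starting at F.
Step 1: cheapest edge leaving the tree is C–F (12); add C.
Step 2: cheapest edge leaving the tree is A–C (8); add A.
Step 3: cheapest edge leaving the tree is A–E (6); add E.
Step 4: cheapest edge leaving the tree is A–B (7); add B.
Step 5: cheapest edge leaving the tree is B–G (8); add G.
Step 6: cheapest edge leaving the tree is B–D (11); add D.
Step 7: cheapest edge leaving the tree is D–H (12); add H.
Step 8: cheapest edge leaving the tree is D–I (15); add I.
The 7th edge added is D–H.

D-H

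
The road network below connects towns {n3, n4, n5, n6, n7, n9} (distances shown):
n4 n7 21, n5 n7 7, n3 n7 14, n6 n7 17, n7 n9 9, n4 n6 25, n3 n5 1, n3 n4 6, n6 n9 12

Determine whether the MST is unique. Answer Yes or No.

Kruskal: consider edges lightest-first.
n3 n5 (1): add. Components now {n7} {n6} {n3,n5} {n4} {n9}
n3 n4 (6): add. Components now {n7} {n6} {n3,n4,n5} {n9}
n5 n7 (7): add. Components now {n3,n4,n5,n7} {n6} {n9}
n7 n9 (9): add. Components now {n3,n4,n5,n7,n9} {n6}
n6 n9 (12): add. Components now {n3,n4,n5,n6,n7,n9}
Every non-tree edge has weight strictly greater than the heaviest edge on the tree path between its endpoints, so the MST is unique.

Yes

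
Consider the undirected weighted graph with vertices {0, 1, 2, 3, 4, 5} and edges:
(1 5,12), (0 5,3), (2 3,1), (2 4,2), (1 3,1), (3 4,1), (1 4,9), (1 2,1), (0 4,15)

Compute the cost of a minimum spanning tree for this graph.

18

Prim's algorithm from 5:
Step 1: frontier [0 5 3, 1 5 12] → take 0 5 (3); add 0.
Step 2: frontier [0 4 15, 1 5 12] → take 1 5 (12); add 1.
Step 3: frontier [0 4 15, 1 2 1, 1 3 1, 1 4 9] → take 1 2 (1); add 2.
Step 4: frontier [0 4 15, 1 3 1, 1 4 9, 2 3 1, 2 4 2] → take 1 3 (1); add 3.
Step 5: frontier [0 4 15, 1 4 9, 2 4 2, 3 4 1] → take 3 4 (1); add 4.
MST edges: 0 5, 1 5, 1 2, 1 3, 3 4; total weight 3+12+1+1+1 = 18.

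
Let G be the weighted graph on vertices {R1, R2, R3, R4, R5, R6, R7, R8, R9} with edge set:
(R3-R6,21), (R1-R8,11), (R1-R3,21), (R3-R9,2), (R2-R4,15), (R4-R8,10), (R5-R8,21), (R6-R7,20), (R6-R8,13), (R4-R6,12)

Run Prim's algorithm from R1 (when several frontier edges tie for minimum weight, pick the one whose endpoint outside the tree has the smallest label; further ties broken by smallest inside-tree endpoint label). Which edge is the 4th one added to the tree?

Prim, starting at R1.
Step 1: cheapest edge leaving the tree is R1-R8 (11); add R8.
Step 2: cheapest edge leaving the tree is R4-R8 (10); add R4.
Step 3: cheapest edge leaving the tree is R4-R6 (12); add R6.
Step 4: cheapest edge leaving the tree is R2-R4 (15); add R2.
Step 5: cheapest edge leaving the tree is R6-R7 (20); add R7.
Step 6: cheapest edge leaving the tree is R1-R3 (21); add R3.
Step 7: cheapest edge leaving the tree is R3-R9 (2); add R9.
Step 8: cheapest edge leaving the tree is R5-R8 (21); add R5.
The 4th edge added is R2-R4.

R2-R4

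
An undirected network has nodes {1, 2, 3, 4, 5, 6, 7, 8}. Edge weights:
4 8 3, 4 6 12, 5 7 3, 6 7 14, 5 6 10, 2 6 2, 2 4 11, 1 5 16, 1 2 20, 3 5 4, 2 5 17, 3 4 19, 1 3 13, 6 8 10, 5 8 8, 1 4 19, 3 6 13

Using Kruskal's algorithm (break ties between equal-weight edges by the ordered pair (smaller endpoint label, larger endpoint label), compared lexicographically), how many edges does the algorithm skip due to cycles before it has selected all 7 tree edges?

3

Sort edges by weight, then run Kruskal:
2 6 (2): add — endpoints in different components.
4 8 (3): add — endpoints in different components.
5 7 (3): add — endpoints in different components.
3 5 (4): add — endpoints in different components.
5 8 (8): add — endpoints in different components.
5 6 (10): add — endpoints in different components.
6 8 (10): skip — 6 and 8 already connected.
2 4 (11): skip — 2 and 4 already connected.
4 6 (12): skip — 4 and 6 already connected.
1 3 (13): add — endpoints in different components.
Edges rejected before the tree was complete: 3.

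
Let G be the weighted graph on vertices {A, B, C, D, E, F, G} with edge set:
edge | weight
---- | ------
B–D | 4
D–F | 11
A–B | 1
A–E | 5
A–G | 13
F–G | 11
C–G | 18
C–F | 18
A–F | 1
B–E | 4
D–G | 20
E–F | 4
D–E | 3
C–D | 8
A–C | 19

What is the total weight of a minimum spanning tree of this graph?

28

Prim, starting at C.
Step 1: cheapest edge leaving the tree is C–D (8); add D.
Step 2: cheapest edge leaving the tree is D–E (3); add E.
Step 3: cheapest edge leaving the tree is B–D (4); add B.
Step 4: cheapest edge leaving the tree is A–B (1); add A.
Step 5: cheapest edge leaving the tree is A–F (1); add F.
Step 6: cheapest edge leaving the tree is F–G (11); add G.
MST edges: C–D, D–E, B–D, A–B, A–F, F–G; total weight 8+3+4+1+1+11 = 28.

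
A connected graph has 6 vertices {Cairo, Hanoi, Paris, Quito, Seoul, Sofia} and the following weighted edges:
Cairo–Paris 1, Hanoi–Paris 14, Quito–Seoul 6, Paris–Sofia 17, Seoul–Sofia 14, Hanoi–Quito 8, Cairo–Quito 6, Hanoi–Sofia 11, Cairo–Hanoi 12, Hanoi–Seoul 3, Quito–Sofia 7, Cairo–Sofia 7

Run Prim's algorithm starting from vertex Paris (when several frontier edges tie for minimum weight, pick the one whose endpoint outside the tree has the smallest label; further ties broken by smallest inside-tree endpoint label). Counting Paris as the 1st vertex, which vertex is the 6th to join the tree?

Sofia

Prim's algorithm from Paris:
Step 1: cheapest edge leaving the tree is Cairo–Paris (1); add Cairo.
Step 2: cheapest edge leaving the tree is Cairo–Quito (6); add Quito.
Step 3: cheapest edge leaving the tree is Quito–Seoul (6); add Seoul.
Step 4: cheapest edge leaving the tree is Hanoi–Seoul (3); add Hanoi.
Step 5: cheapest edge leaving the tree is Cairo–Sofia (7); add Sofia.
Vertex order: Paris, Cairo, Quito, Seoul, Hanoi, Sofia. The 6th vertex is Sofia.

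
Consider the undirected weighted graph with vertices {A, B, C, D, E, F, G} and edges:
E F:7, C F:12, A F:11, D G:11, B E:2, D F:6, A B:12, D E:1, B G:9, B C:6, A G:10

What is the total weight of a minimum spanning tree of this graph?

Grow the tree from A using Prim:
Step 1: cheapest edge leaving the tree is A G (10); add G.
Step 2: cheapest edge leaving the tree is B G (9); add B.
Step 3: cheapest edge leaving the tree is B E (2); add E.
Step 4: cheapest edge leaving the tree is D E (1); add D.
Step 5: cheapest edge leaving the tree is B C (6); add C.
Step 6: cheapest edge leaving the tree is D F (6); add F.
MST edges: A G, B G, B E, D E, B C, D F; total weight 10+9+2+1+6+6 = 34.

34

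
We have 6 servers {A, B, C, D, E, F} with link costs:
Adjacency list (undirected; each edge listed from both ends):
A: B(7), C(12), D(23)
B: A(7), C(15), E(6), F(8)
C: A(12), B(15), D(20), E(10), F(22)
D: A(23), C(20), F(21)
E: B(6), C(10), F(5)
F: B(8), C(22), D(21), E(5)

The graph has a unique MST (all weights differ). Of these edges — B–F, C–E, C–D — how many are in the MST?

Kruskal's algorithm — process edges by increasing weight (ties by edge label):
E–F (5): add — endpoints in different components.
B–E (6): add — endpoints in different components.
A–B (7): add — endpoints in different components.
B–F (8): skip — B and F already connected.
C–E (10): add — endpoints in different components.
A–C (12): skip — A and C already connected.
B–C (15): skip — B and C already connected.
C–D (20): add — endpoints in different components.
MST edge set: {E–F, B–E, A–B, C–E, C–D}.
Of the listed edges, {C–E, C–D} are in the MST → 2.

2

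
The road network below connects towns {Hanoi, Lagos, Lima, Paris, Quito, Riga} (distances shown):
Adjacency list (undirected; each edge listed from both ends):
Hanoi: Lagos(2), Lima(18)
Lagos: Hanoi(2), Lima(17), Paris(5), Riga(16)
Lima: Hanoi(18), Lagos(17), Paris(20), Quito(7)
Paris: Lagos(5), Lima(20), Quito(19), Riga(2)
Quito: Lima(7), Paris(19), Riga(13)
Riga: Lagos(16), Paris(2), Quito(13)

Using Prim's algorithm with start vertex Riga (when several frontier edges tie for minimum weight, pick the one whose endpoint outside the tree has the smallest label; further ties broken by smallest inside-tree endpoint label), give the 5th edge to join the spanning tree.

Grow the tree from Riga using Prim:
Step 1: cheapest edge leaving the tree is Paris—Riga (2); add Paris.
Step 2: cheapest edge leaving the tree is Lagos—Paris (5); add Lagos.
Step 3: cheapest edge leaving the tree is Hanoi—Lagos (2); add Hanoi.
Step 4: cheapest edge leaving the tree is Quito—Riga (13); add Quito.
Step 5: cheapest edge leaving the tree is Lima—Quito (7); add Lima.
The 5th edge added is Lima—Quito.

Lima-Quito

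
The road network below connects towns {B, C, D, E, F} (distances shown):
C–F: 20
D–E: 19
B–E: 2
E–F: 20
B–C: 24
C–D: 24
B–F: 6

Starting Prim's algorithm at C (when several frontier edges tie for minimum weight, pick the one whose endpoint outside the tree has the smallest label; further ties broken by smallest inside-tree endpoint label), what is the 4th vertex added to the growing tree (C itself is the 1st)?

E

Grow the tree from C using Prim:
Step 1: frontier [C–F 20, B–C 24, C–D 24] → take C–F (20); add F.
Step 2: frontier [B–C 24, C–D 24, B–F 6, E–F 20] → take B–F (6); add B.
Step 3: frontier [B–E 2, C–D 24, E–F 20] → take B–E (2); add E.
Step 4: frontier [C–D 24, D–E 19] → take D–E (19); add D.
Vertex order: C, F, B, E, D. The 4th vertex is E.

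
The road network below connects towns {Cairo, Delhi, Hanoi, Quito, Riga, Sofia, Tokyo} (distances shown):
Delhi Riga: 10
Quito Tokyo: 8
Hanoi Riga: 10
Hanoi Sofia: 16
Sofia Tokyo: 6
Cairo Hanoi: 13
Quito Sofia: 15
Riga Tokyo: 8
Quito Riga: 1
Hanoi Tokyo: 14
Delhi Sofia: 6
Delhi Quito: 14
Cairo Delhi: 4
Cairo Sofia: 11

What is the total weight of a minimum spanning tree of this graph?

35

Kruskal's algorithm — process edges by increasing weight (ties by edge label):
Quito Riga (1): add. Components now {Quito,Riga} {Cairo} {Delhi} {Tokyo} {Hanoi} {Sofia}
Cairo Delhi (4): add. Components now {Quito,Riga} {Cairo,Delhi} {Tokyo} {Hanoi} {Sofia}
Delhi Sofia (6): add. Components now {Quito,Riga} {Cairo,Delhi,Sofia} {Tokyo} {Hanoi}
Sofia Tokyo (6): add. Components now {Quito,Riga} {Cairo,Delhi,Sofia,Tokyo} {Hanoi}
Quito Tokyo (8): add. Components now {Cairo,Delhi,Quito,Riga,Sofia,Tokyo} {Hanoi}
Riga Tokyo (8): skip — Riga and Tokyo already connected.
Delhi Riga (10): skip — Riga and Delhi already connected.
Hanoi Riga (10): add. Components now {Cairo,Delhi,Hanoi,Quito,Riga,Sofia,Tokyo}
MST edges: Quito Riga, Cairo Delhi, Delhi Sofia, Sofia Tokyo, Quito Tokyo, Hanoi Riga; total weight 1+4+6+6+8+10 = 35.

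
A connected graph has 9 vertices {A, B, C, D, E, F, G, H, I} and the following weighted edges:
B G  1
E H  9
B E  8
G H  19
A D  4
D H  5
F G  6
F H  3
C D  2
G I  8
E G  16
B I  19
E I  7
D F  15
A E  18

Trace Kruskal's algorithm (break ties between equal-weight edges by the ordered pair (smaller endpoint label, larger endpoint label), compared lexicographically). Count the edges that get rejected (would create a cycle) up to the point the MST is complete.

Kruskal: consider edges lightest-first.
B G (1): add — endpoints in different components.
C D (2): add — endpoints in different components.
F H (3): add — endpoints in different components.
A D (4): add — endpoints in different components.
D H (5): add — endpoints in different components.
F G (6): add — endpoints in different components.
E I (7): add — endpoints in different components.
B E (8): add — endpoints in different components.
Edges rejected before the tree was complete: 0.

0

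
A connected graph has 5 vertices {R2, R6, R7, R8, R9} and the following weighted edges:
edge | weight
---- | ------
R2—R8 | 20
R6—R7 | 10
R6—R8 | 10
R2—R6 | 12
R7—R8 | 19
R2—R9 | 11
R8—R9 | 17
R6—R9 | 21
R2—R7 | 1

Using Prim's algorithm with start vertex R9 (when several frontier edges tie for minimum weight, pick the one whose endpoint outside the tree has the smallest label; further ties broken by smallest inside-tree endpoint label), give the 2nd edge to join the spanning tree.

R2-R7

Grow the tree from R9 using Prim:
Step 1: cheapest edge leaving the tree is R2—R9 (11); add R2.
Step 2: cheapest edge leaving the tree is R2—R7 (1); add R7.
Step 3: cheapest edge leaving the tree is R6—R7 (10); add R6.
Step 4: cheapest edge leaving the tree is R6—R8 (10); add R8.
The 2nd edge added is R2—R7.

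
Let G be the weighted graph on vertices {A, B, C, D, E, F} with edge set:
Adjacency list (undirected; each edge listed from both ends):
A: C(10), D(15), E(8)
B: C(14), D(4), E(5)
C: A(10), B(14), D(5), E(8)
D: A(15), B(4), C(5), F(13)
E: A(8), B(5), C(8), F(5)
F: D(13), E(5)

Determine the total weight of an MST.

Prim's algorithm from D:
Step 1: cheapest edge leaving the tree is B—D (4); add B.
Step 2: cheapest edge leaving the tree is C—D (5); add C.
Step 3: cheapest edge leaving the tree is B—E (5); add E.
Step 4: cheapest edge leaving the tree is E—F (5); add F.
Step 5: cheapest edge leaving the tree is A—E (8); add A.
MST edges: B—D, C—D, B—E, E—F, A—E; total weight 4+5+5+5+8 = 27.

27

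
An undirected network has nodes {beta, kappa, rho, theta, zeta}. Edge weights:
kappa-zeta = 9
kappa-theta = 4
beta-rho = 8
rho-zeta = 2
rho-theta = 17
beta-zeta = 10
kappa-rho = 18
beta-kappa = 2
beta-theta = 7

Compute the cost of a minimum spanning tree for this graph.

Grow the tree from zeta using Prim:
Step 1: frontier [rho-zeta 2, kappa-zeta 9, beta-zeta 10] → take rho-zeta (2); add rho.
Step 2: frontier [beta-rho 8, rho-theta 17, kappa-rho 18, kappa-zeta 9, beta-zeta 10] → take beta-rho (8); add beta.
Step 3: frontier [beta-kappa 2, beta-theta 7, rho-theta 17, kappa-rho 18, kappa-zeta 9] → take beta-kappa (2); add kappa.
Step 4: frontier [beta-theta 7, kappa-theta 4, rho-theta 17] → take kappa-theta (4); add theta.
MST edges: rho-zeta, beta-rho, beta-kappa, kappa-theta; total weight 2+8+2+4 = 16.

16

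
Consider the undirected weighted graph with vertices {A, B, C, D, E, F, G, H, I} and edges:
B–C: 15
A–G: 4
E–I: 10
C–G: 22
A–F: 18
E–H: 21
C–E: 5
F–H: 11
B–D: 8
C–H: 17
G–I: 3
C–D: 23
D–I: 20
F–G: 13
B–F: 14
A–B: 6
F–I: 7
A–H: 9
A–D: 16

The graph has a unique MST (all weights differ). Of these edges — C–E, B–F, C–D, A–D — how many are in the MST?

Kruskal: consider edges lightest-first.
G–I (3): add — endpoints in different components.
A–G (4): add — endpoints in different components.
C–E (5): add — endpoints in different components.
A–B (6): add — endpoints in different components.
F–I (7): add — endpoints in different components.
B–D (8): add — endpoints in different components.
A–H (9): add — endpoints in different components.
E–I (10): add — endpoints in different components.
MST edge set: {G–I, A–G, C–E, A–B, F–I, B–D, A–H, E–I}.
Of the listed edges, {C–E} are in the MST → 1.

1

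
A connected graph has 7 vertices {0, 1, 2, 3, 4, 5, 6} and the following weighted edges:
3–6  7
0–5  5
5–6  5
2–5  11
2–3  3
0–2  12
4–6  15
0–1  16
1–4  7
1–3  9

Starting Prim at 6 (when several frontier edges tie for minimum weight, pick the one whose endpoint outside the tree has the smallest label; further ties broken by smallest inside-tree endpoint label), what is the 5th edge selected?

Prim's algorithm from 6:
Step 1: cheapest edge leaving the tree is 5–6 (5); add 5.
Step 2: cheapest edge leaving the tree is 0–5 (5); add 0.
Step 3: cheapest edge leaving the tree is 3–6 (7); add 3.
Step 4: cheapest edge leaving the tree is 2–3 (3); add 2.
Step 5: cheapest edge leaving the tree is 1–3 (9); add 1.
Step 6: cheapest edge leaving the tree is 1–4 (7); add 4.
The 5th edge added is 1–3.

1-3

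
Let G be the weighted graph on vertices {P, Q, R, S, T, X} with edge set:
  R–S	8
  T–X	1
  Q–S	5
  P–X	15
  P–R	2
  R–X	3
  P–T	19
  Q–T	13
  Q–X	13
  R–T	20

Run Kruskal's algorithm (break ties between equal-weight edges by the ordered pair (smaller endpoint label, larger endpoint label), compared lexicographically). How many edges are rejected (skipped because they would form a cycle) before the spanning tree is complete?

0

Kruskal: consider edges lightest-first.
T–X (1): add. Components now {R} {T,X} {P} {S} {Q}
P–R (2): add. Components now {P,R} {T,X} {S} {Q}
R–X (3): add. Components now {P,R,T,X} {S} {Q}
Q–S (5): add. Components now {P,R,T,X} {Q,S}
R–S (8): add. Components now {P,Q,R,S,T,X}
Edges rejected before the tree was complete: 0.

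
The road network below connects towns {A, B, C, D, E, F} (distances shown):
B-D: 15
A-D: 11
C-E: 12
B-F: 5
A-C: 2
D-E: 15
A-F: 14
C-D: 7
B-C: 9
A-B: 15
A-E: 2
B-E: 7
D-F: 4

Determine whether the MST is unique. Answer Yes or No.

Kruskal's algorithm — process edges by increasing weight (ties by edge label):
A-C (2): add. Components now {A,C} {B} {D} {E} {F}
A-E (2): add. Components now {A,C,E} {B} {D} {F}
D-F (4): add. Components now {A,C,E} {B} {D,F}
B-F (5): add. Components now {A,C,E} {B,D,F}
B-E (7): add. Components now {A,B,C,D,E,F}
Non-tree edge C-D has weight 7, equal to the heaviest edge on its tree cycle — swapping gives another MST of the same weight. Not unique.

No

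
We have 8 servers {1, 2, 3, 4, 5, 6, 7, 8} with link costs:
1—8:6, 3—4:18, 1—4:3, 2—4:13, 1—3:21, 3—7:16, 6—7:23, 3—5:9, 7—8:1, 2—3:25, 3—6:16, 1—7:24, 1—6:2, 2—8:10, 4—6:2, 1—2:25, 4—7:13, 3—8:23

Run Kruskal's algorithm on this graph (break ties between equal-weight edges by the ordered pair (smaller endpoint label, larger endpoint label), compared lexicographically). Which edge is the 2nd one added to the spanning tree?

1-6

Sort edges by weight, then run Kruskal:
7—8 (1): add — endpoints in different components.
1—6 (2): add — endpoints in different components.
4—6 (2): add — endpoints in different components.
1—4 (3): skip — 1 and 4 already connected.
1—8 (6): add — endpoints in different components.
3—5 (9): add — endpoints in different components.
2—8 (10): add — endpoints in different components.
2—4 (13): skip — 2 and 4 already connected.
4—7 (13): skip — 4 and 7 already connected.
3—6 (16): add — endpoints in different components.
The 2nd edge added is 1—6.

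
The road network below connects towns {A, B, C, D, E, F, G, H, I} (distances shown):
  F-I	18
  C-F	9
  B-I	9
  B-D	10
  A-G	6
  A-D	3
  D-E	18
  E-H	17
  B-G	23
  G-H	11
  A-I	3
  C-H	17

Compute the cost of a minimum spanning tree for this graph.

Grow the tree from C using Prim:
Step 1: frontier [C-F 9, C-H 17] → take C-F (9); add F.
Step 2: frontier [C-H 17, F-I 18] → take C-H (17); add H.
Step 3: frontier [F-I 18, G-H 11, E-H 17] → take G-H (11); add G.
Step 4: frontier [F-I 18, A-G 6, B-G 23, E-H 17] → take A-G (6); add A.
Step 5: frontier [A-D 3, A-I 3, F-I 18, B-G 23, E-H 17] → take A-D (3); add D.
Step 6: frontier [A-I 3, B-D 10, D-E 18, F-I 18, B-G 23, E-H 17] → take A-I (3); add I.
Step 7: frontier [B-D 10, D-E 18, B-G 23, E-H 17, B-I 9] → take B-I (9); add B.
Step 8: frontier [D-E 18, E-H 17] → take E-H (17); add E.
MST edges: C-F, C-H, G-H, A-G, A-D, A-I, B-I, E-H; total weight 9+17+11+6+3+3+9+17 = 75.

75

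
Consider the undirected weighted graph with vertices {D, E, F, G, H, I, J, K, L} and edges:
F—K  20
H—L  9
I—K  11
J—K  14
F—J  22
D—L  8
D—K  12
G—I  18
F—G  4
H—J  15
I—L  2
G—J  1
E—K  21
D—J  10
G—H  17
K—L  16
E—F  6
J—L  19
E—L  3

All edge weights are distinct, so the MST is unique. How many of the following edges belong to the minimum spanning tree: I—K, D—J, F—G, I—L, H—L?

Kruskal's algorithm — process edges by increasing weight (ties by edge label):
G—J (1): add — endpoints in different components.
I—L (2): add — endpoints in different components.
E—L (3): add — endpoints in different components.
F—G (4): add — endpoints in different components.
E—F (6): add — endpoints in different components.
D—L (8): add — endpoints in different components.
H—L (9): add — endpoints in different components.
D—J (10): skip — D and J already connected.
I—K (11): add — endpoints in different components.
MST edge set: {G—J, I—L, E—L, F—G, E—F, D—L, H—L, I—K}.
Of the listed edges, {I—K, F—G, I—L, H—L} are in the MST → 4.

4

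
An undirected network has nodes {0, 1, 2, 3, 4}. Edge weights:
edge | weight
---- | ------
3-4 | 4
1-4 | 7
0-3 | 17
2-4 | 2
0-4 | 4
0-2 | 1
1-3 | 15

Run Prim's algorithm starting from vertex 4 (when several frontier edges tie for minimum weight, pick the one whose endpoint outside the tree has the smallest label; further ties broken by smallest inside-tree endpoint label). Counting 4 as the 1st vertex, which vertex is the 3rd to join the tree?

0

Grow the tree from 4 using Prim:
Step 1: frontier [2-4 2, 0-4 4, 3-4 4, 1-4 7] → take 2-4 (2); add 2.
Step 2: frontier [0-2 1, 0-4 4, 3-4 4, 1-4 7] → take 0-2 (1); add 0.
Step 3: frontier [0-3 17, 3-4 4, 1-4 7] → take 3-4 (4); add 3.
Step 4: frontier [1-3 15, 1-4 7] → take 1-4 (7); add 1.
Vertex order: 4, 2, 0, 3, 1. The 3rd vertex is 0.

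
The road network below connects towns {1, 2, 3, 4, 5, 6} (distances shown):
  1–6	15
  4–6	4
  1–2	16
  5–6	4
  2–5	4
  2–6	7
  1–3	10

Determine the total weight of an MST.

Prim, starting at 1.
Step 1: frontier [1–3 10, 1–6 15, 1–2 16] → take 1–3 (10); add 3.
Step 2: frontier [1–6 15, 1–2 16] → take 1–6 (15); add 6.
Step 3: frontier [1–2 16, 4–6 4, 5–6 4, 2–6 7] → take 4–6 (4); add 4.
Step 4: frontier [1–2 16, 5–6 4, 2–6 7] → take 5–6 (4); add 5.
Step 5: frontier [1–2 16, 2–5 4, 2–6 7] → take 2–5 (4); add 2.
MST edges: 1–3, 1–6, 4–6, 5–6, 2–5; total weight 10+15+4+4+4 = 37.

37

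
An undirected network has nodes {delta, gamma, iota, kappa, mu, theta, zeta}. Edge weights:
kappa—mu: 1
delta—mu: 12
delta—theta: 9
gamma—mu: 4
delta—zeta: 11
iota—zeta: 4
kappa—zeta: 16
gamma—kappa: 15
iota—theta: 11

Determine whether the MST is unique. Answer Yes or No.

No

Kruskal's algorithm — process edges by increasing weight (ties by edge label):
kappa—mu (1): add. Components now {theta} {kappa,mu} {delta} {iota} {gamma} {zeta}
gamma—mu (4): add. Components now {theta} {gamma,kappa,mu} {delta} {iota} {zeta}
iota—zeta (4): add. Components now {theta} {gamma,kappa,mu} {delta} {iota,zeta}
delta—theta (9): add. Components now {delta,theta} {gamma,kappa,mu} {iota,zeta}
delta—zeta (11): add. Components now {delta,iota,theta,zeta} {gamma,kappa,mu}
iota—theta (11): skip — theta and iota already connected.
delta—mu (12): add. Components now {delta,gamma,iota,kappa,mu,theta,zeta}
Non-tree edge iota—theta has weight 11, equal to the heaviest edge on its tree cycle — swapping gives another MST of the same weight. Not unique.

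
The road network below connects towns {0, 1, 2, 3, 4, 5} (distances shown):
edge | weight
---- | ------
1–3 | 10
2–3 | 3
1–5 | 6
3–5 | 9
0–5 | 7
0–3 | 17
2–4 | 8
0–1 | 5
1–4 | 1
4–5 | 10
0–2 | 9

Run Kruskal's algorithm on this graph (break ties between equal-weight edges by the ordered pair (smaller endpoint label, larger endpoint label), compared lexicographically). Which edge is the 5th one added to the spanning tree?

Sort edges by weight, then run Kruskal:
1–4 (1): add. Components now {0} {1,4} {2} {3} {5}
2–3 (3): add. Components now {0} {1,4} {2,3} {5}
0–1 (5): add. Components now {0,1,4} {2,3} {5}
1–5 (6): add. Components now {0,1,4,5} {2,3}
0–5 (7): skip — 0 and 5 already connected.
2–4 (8): add. Components now {0,1,2,3,4,5}
The 5th edge added is 2–4.

2-4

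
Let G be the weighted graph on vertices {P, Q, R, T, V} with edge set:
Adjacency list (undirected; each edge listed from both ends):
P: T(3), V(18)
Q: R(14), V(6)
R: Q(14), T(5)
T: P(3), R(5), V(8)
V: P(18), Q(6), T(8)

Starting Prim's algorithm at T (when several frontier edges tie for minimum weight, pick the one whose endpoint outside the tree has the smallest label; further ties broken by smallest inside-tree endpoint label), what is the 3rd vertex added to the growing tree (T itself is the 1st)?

R

Grow the tree from T using Prim:
Step 1: cheapest edge leaving the tree is P T (3); add P.
Step 2: cheapest edge leaving the tree is R T (5); add R.
Step 3: cheapest edge leaving the tree is T V (8); add V.
Step 4: cheapest edge leaving the tree is Q V (6); add Q.
Vertex order: T, P, R, V, Q. The 3rd vertex is R.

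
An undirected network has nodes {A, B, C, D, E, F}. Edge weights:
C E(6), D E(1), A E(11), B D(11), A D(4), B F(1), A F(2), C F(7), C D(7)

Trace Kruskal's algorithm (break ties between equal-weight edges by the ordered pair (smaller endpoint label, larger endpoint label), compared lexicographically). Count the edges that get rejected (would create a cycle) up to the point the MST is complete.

0

Kruskal's algorithm — process edges by increasing weight (ties by edge label):
B F (1): add — endpoints in different components.
D E (1): add — endpoints in different components.
A F (2): add — endpoints in different components.
A D (4): add — endpoints in different components.
C E (6): add — endpoints in different components.
Edges rejected before the tree was complete: 0.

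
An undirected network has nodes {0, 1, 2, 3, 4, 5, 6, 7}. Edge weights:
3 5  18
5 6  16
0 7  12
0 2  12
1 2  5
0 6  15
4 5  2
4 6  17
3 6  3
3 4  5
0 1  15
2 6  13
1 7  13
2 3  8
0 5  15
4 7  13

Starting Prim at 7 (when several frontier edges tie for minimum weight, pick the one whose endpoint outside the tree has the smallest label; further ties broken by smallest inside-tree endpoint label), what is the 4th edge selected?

2-3

Grow the tree from 7 using Prim:
Step 1: cheapest edge leaving the tree is 0 7 (12); add 0.
Step 2: cheapest edge leaving the tree is 0 2 (12); add 2.
Step 3: cheapest edge leaving the tree is 1 2 (5); add 1.
Step 4: cheapest edge leaving the tree is 2 3 (8); add 3.
Step 5: cheapest edge leaving the tree is 3 6 (3); add 6.
Step 6: cheapest edge leaving the tree is 3 4 (5); add 4.
Step 7: cheapest edge leaving the tree is 4 5 (2); add 5.
The 4th edge added is 2 3.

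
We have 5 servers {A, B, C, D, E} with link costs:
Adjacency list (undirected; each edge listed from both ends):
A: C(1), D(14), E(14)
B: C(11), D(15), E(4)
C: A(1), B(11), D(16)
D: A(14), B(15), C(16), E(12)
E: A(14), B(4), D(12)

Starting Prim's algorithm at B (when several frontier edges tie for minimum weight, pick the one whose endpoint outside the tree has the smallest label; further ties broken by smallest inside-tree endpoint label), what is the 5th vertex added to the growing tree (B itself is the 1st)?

D

Grow the tree from B using Prim:
Step 1: frontier [B-E 4, B-C 11, B-D 15] → take B-E (4); add E.
Step 2: frontier [B-C 11, B-D 15, D-E 12, A-E 14] → take B-C (11); add C.
Step 3: frontier [B-D 15, A-C 1, C-D 16, D-E 12, A-E 14] → take A-C (1); add A.
Step 4: frontier [A-D 14, B-D 15, C-D 16, D-E 12] → take D-E (12); add D.
Vertex order: B, E, C, A, D. The 5th vertex is D.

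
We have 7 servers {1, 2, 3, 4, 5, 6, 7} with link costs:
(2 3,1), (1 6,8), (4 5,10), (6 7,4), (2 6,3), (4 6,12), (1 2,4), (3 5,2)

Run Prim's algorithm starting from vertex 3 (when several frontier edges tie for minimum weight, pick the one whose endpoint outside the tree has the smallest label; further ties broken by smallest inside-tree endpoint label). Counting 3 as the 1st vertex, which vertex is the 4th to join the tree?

Prim, starting at 3.
Step 1: frontier [2 3 1, 3 5 2] → take 2 3 (1); add 2.
Step 2: frontier [2 6 3, 1 2 4, 3 5 2] → take 3 5 (2); add 5.
Step 3: frontier [2 6 3, 1 2 4, 4 5 10] → take 2 6 (3); add 6.
Step 4: frontier [1 2 4, 4 5 10, 6 7 4, 1 6 8, 4 6 12] → take 1 2 (4); add 1.
Step 5: frontier [4 5 10, 6 7 4, 4 6 12] → take 6 7 (4); add 7.
Step 6: frontier [4 5 10, 4 6 12] → take 4 5 (10); add 4.
Vertex order: 3, 2, 5, 6, 1, 7, 4. The 4th vertex is 6.

6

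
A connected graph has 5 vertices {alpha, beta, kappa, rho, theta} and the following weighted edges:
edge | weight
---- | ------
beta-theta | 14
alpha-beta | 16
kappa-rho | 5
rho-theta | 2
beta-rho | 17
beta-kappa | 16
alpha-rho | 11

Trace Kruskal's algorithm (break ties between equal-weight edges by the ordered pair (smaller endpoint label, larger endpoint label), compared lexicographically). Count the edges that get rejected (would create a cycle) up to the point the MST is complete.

Kruskal's algorithm — process edges by increasing weight (ties by edge label):
rho-theta (2): add — endpoints in different components.
kappa-rho (5): add — endpoints in different components.
alpha-rho (11): add — endpoints in different components.
beta-theta (14): add — endpoints in different components.
Edges rejected before the tree was complete: 0.

0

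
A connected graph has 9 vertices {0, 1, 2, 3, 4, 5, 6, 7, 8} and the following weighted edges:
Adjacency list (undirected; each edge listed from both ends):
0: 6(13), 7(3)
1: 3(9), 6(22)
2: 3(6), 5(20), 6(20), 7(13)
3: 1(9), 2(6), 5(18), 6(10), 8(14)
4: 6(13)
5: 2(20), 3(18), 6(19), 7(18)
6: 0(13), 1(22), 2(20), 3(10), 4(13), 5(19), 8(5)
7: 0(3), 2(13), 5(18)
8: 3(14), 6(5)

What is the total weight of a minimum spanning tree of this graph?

77

Kruskal: consider edges lightest-first.
0—7 (3): add — endpoints in different components.
6—8 (5): add — endpoints in different components.
2—3 (6): add — endpoints in different components.
1—3 (9): add — endpoints in different components.
3—6 (10): add — endpoints in different components.
0—6 (13): add — endpoints in different components.
2—7 (13): skip — 2 and 7 already connected.
4—6 (13): add — endpoints in different components.
3—8 (14): skip — 3 and 8 already connected.
3—5 (18): add — endpoints in different components.
MST edges: 0—7, 6—8, 2—3, 1—3, 3—6, 0—6, 4—6, 3—5; total weight 3+5+6+9+10+13+13+18 = 77.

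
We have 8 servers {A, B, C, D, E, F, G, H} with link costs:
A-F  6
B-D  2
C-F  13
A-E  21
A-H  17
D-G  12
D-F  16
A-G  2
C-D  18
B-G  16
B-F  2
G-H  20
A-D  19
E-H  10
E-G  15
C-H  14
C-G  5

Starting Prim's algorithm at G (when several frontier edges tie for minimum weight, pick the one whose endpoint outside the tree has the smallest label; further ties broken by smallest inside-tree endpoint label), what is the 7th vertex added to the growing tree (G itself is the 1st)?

Prim, starting at G.
Step 1: cheapest edge leaving the tree is A-G (2); add A.
Step 2: cheapest edge leaving the tree is C-G (5); add C.
Step 3: cheapest edge leaving the tree is A-F (6); add F.
Step 4: cheapest edge leaving the tree is B-F (2); add B.
Step 5: cheapest edge leaving the tree is B-D (2); add D.
Step 6: cheapest edge leaving the tree is C-H (14); add H.
Step 7: cheapest edge leaving the tree is E-H (10); add E.
Vertex order: G, A, C, F, B, D, H, E. The 7th vertex is H.

H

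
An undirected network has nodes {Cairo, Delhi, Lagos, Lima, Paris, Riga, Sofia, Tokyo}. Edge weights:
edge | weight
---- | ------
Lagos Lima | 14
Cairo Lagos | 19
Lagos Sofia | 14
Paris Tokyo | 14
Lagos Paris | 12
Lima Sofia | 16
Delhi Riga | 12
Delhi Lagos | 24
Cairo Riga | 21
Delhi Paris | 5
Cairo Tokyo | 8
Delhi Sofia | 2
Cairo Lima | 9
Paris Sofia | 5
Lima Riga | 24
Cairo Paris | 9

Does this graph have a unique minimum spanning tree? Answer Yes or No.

No

Sort edges by weight, then run Kruskal:
Delhi Sofia (2): add — endpoints in different components.
Delhi Paris (5): add — endpoints in different components.
Paris Sofia (5): skip — Paris and Sofia already connected.
Cairo Tokyo (8): add — endpoints in different components.
Cairo Lima (9): add — endpoints in different components.
Cairo Paris (9): add — endpoints in different components.
Delhi Riga (12): add — endpoints in different components.
Lagos Paris (12): add — endpoints in different components.
Non-tree edge Paris Sofia has weight 5, equal to the heaviest edge on its tree cycle — swapping gives another MST of the same weight. Not unique.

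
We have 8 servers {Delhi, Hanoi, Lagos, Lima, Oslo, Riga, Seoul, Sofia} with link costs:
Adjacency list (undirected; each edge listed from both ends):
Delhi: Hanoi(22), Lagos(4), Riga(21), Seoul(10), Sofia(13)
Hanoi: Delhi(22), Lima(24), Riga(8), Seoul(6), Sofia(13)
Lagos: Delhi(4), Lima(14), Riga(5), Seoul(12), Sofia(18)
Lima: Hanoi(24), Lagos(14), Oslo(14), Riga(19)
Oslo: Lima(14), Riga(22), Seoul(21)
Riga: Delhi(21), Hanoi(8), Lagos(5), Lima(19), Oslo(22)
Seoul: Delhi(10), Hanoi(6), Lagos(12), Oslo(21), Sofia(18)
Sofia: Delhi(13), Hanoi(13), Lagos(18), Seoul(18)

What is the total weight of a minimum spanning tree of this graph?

Sort edges by weight, then run Kruskal:
Delhi Lagos (4): add — endpoints in different components.
Lagos Riga (5): add — endpoints in different components.
Hanoi Seoul (6): add — endpoints in different components.
Hanoi Riga (8): add — endpoints in different components.
Delhi Seoul (10): skip — Seoul and Delhi already connected.
Lagos Seoul (12): skip — Seoul and Lagos already connected.
Delhi Sofia (13): add — endpoints in different components.
Hanoi Sofia (13): skip — Sofia and Hanoi already connected.
Lagos Lima (14): add — endpoints in different components.
Lima Oslo (14): add — endpoints in different components.
MST edges: Delhi Lagos, Lagos Riga, Hanoi Seoul, Hanoi Riga, Delhi Sofia, Lagos Lima, Lima Oslo; total weight 4+5+6+8+13+14+14 = 64.

64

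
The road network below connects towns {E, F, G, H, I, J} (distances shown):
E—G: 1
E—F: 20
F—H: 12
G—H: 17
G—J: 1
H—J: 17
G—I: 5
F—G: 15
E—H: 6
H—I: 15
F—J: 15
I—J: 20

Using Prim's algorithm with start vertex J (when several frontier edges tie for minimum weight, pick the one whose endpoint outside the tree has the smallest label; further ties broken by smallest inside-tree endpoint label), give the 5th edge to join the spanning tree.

F-H

Prim, starting at J.
Step 1: cheapest edge leaving the tree is G—J (1); add G.
Step 2: cheapest edge leaving the tree is E—G (1); add E.
Step 3: cheapest edge leaving the tree is G—I (5); add I.
Step 4: cheapest edge leaving the tree is E—H (6); add H.
Step 5: cheapest edge leaving the tree is F—H (12); add F.
The 5th edge added is F—H.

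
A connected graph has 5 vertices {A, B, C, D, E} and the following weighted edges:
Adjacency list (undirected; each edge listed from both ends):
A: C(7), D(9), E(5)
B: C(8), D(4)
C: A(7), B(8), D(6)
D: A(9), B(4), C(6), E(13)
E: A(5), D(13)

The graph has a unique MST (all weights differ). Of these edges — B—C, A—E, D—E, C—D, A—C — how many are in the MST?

3

Kruskal's algorithm — process edges by increasing weight (ties by edge label):
B—D (4): add — endpoints in different components.
A—E (5): add — endpoints in different components.
C—D (6): add — endpoints in different components.
A—C (7): add — endpoints in different components.
MST edge set: {B—D, A—E, C—D, A—C}.
Of the listed edges, {A—E, C—D, A—C} are in the MST → 3.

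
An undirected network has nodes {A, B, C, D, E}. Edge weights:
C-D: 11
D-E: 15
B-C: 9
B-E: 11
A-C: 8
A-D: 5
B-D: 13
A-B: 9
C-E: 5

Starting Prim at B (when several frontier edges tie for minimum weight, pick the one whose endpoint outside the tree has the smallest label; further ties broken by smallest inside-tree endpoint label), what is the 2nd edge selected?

Grow the tree from B using Prim:
Step 1: cheapest edge leaving the tree is A-B (9); add A.
Step 2: cheapest edge leaving the tree is A-D (5); add D.
Step 3: cheapest edge leaving the tree is A-C (8); add C.
Step 4: cheapest edge leaving the tree is C-E (5); add E.
The 2nd edge added is A-D.

A-D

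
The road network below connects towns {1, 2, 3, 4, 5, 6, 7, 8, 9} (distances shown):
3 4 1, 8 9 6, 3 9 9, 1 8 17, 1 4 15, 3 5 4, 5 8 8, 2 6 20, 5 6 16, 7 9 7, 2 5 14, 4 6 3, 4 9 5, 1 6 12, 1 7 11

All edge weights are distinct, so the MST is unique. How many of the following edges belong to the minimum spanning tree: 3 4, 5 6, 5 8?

1

Kruskal: consider edges lightest-first.
3 4 (1): add — endpoints in different components.
4 6 (3): add — endpoints in different components.
3 5 (4): add — endpoints in different components.
4 9 (5): add — endpoints in different components.
8 9 (6): add — endpoints in different components.
7 9 (7): add — endpoints in different components.
5 8 (8): skip — 5 and 8 already connected.
3 9 (9): skip — 3 and 9 already connected.
1 7 (11): add — endpoints in different components.
1 6 (12): skip — 1 and 6 already connected.
2 5 (14): add — endpoints in different components.
MST edge set: {3 4, 4 6, 3 5, 4 9, 8 9, 7 9, 1 7, 2 5}.
Of the listed edges, {3 4} are in the MST → 1.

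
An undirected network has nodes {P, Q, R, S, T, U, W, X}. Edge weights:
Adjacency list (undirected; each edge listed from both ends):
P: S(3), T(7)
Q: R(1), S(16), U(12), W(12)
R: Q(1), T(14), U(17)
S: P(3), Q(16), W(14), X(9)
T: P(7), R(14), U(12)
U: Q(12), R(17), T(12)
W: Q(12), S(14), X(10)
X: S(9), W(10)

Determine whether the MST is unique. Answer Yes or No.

Kruskal's algorithm — process edges by increasing weight (ties by edge label):
Q–R (1): add — endpoints in different components.
P–S (3): add — endpoints in different components.
P–T (7): add — endpoints in different components.
S–X (9): add — endpoints in different components.
W–X (10): add — endpoints in different components.
Q–U (12): add — endpoints in different components.
Q–W (12): add — endpoints in different components.
Non-tree edge T–U has weight 12, equal to the heaviest edge on its tree cycle — swapping gives another MST of the same weight. Not unique.

No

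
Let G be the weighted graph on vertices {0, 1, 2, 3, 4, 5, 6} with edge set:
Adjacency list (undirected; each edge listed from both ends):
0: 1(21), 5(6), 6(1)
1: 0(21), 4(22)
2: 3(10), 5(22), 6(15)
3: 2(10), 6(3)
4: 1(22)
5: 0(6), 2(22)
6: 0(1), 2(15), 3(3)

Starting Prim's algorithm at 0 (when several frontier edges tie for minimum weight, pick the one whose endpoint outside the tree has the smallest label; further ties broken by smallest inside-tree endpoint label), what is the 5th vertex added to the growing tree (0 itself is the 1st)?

2

Grow the tree from 0 using Prim:
Step 1: frontier [0-6 1, 0-5 6, 0-1 21] → take 0-6 (1); add 6.
Step 2: frontier [0-5 6, 0-1 21, 3-6 3, 2-6 15] → take 3-6 (3); add 3.
Step 3: frontier [0-5 6, 0-1 21, 2-3 10, 2-6 15] → take 0-5 (6); add 5.
Step 4: frontier [0-1 21, 2-3 10, 2-5 22, 2-6 15] → take 2-3 (10); add 2.
Step 5: frontier [0-1 21] → take 0-1 (21); add 1.
Step 6: frontier [1-4 22] → take 1-4 (22); add 4.
Vertex order: 0, 6, 3, 5, 2, 1, 4. The 5th vertex is 2.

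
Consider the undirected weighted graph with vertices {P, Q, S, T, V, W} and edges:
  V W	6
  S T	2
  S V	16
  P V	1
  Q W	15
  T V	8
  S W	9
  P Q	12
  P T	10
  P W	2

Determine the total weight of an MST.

Prim, starting at V.
Step 1: cheapest edge leaving the tree is P V (1); add P.
Step 2: cheapest edge leaving the tree is P W (2); add W.
Step 3: cheapest edge leaving the tree is T V (8); add T.
Step 4: cheapest edge leaving the tree is S T (2); add S.
Step 5: cheapest edge leaving the tree is P Q (12); add Q.
MST edges: P V, P W, T V, S T, P Q; total weight 1+2+8+2+12 = 25.

25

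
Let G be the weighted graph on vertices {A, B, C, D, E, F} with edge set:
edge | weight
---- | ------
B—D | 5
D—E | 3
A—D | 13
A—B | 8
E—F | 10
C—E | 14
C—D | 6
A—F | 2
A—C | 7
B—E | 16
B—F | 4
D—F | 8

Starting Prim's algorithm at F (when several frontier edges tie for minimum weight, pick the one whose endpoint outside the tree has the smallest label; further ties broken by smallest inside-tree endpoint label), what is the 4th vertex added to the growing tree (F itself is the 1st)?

Grow the tree from F using Prim:
Step 1: cheapest edge leaving the tree is A—F (2); add A.
Step 2: cheapest edge leaving the tree is B—F (4); add B.
Step 3: cheapest edge leaving the tree is B—D (5); add D.
Step 4: cheapest edge leaving the tree is D—E (3); add E.
Step 5: cheapest edge leaving the tree is C—D (6); add C.
Vertex order: F, A, B, D, E, C. The 4th vertex is D.

D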